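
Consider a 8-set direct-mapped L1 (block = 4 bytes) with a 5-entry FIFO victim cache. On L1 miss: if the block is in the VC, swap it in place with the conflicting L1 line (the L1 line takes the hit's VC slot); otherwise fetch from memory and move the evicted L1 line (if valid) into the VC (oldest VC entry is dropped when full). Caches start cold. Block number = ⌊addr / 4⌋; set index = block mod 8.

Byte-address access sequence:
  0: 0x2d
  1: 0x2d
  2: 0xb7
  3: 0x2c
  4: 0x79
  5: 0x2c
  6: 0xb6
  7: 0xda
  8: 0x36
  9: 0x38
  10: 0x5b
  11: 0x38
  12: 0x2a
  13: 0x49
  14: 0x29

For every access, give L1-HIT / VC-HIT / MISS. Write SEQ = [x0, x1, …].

0: 0x2d (blk 11, set 3) → MISS  vc=[]
1: 0x2d (blk 11, set 3) → L1-HIT  vc=[]
2: 0xb7 (blk 45, set 5) → MISS  vc=[]
3: 0x2c (blk 11, set 3) → L1-HIT  vc=[]
4: 0x79 (blk 30, set 6) → MISS  vc=[]
5: 0x2c (blk 11, set 3) → L1-HIT  vc=[]
6: 0xb6 (blk 45, set 5) → L1-HIT  vc=[]
7: 0xda (blk 54, set 6) → MISS  vc=[30]
8: 0x36 (blk 13, set 5) → MISS  vc=[30, 45]
9: 0x38 (blk 14, set 6) → MISS  vc=[30, 45, 54]
10: 0x5b (blk 22, set 6) → MISS  vc=[30, 45, 54, 14]
11: 0x38 (blk 14, set 6) → VC-HIT  vc=[30, 45, 54, 22]
12: 0x2a (blk 10, set 2) → MISS  vc=[30, 45, 54, 22]
13: 0x49 (blk 18, set 2) → MISS  vc=[30, 45, 54, 22, 10]
14: 0x29 (blk 10, set 2) → VC-HIT  vc=[30, 45, 54, 22, 18]

SEQ = [MISS, L1-HIT, MISS, L1-HIT, MISS, L1-HIT, L1-HIT, MISS, MISS, MISS, MISS, VC-HIT, MISS, MISS, VC-HIT]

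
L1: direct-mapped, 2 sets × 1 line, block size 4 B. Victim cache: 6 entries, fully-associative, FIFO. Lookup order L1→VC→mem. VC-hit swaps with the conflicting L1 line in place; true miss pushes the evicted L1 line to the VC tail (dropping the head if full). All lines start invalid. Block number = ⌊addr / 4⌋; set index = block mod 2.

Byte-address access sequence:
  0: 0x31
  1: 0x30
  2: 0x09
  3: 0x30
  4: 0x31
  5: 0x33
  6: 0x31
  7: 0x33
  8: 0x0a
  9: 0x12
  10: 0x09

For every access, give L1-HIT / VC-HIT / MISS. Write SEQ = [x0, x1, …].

SEQ = [MISS, L1-HIT, MISS, VC-HIT, L1-HIT, L1-HIT, L1-HIT, L1-HIT, VC-HIT, MISS, VC-HIT]

0: 0x31 (blk 12, set 0) → MISS  vc=[]
1: 0x30 (blk 12, set 0) → L1-HIT  vc=[]
2: 0x9 (blk 2, set 0) → MISS  vc=[12]
3: 0x30 (blk 12, set 0) → VC-HIT  vc=[2]
4: 0x31 (blk 12, set 0) → L1-HIT  vc=[2]
5: 0x33 (blk 12, set 0) → L1-HIT  vc=[2]
6: 0x31 (blk 12, set 0) → L1-HIT  vc=[2]
7: 0x33 (blk 12, set 0) → L1-HIT  vc=[2]
8: 0xa (blk 2, set 0) → VC-HIT  vc=[12]
9: 0x12 (blk 4, set 0) → MISS  vc=[12, 2]
10: 0x9 (blk 2, set 0) → VC-HIT  vc=[12, 4]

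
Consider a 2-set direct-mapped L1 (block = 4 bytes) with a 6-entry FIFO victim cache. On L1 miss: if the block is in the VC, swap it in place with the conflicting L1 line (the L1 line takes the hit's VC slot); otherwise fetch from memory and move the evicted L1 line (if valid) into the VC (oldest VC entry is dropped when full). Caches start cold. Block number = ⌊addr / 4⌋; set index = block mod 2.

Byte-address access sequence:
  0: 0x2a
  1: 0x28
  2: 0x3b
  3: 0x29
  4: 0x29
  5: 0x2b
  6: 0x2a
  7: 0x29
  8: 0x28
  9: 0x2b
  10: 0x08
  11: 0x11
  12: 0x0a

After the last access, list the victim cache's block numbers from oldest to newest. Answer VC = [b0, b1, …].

  [0] addr=0x2a blk=10 s=0: MISS | VC []
  [1] addr=0x28 blk=10 s=0: L1-HIT | VC []
  [2] addr=0x3b blk=14 s=0: MISS | VC [10]
  [3] addr=0x29 blk=10 s=0: VC-HIT | VC [14]
  [4] addr=0x29 blk=10 s=0: L1-HIT | VC [14]
  [5] addr=0x2b blk=10 s=0: L1-HIT | VC [14]
  [6] addr=0x2a blk=10 s=0: L1-HIT | VC [14]
  [7] addr=0x29 blk=10 s=0: L1-HIT | VC [14]
  [8] addr=0x28 blk=10 s=0: L1-HIT | VC [14]
  [9] addr=0x2b blk=10 s=0: L1-HIT | VC [14]
  [10] addr=0x8 blk=2 s=0: MISS | VC [14, 10]
  [11] addr=0x11 blk=4 s=0: MISS | VC [14, 10, 2]
  [12] addr=0xa blk=2 s=0: VC-HIT | VC [14, 10, 4]

VC = [14, 10, 4]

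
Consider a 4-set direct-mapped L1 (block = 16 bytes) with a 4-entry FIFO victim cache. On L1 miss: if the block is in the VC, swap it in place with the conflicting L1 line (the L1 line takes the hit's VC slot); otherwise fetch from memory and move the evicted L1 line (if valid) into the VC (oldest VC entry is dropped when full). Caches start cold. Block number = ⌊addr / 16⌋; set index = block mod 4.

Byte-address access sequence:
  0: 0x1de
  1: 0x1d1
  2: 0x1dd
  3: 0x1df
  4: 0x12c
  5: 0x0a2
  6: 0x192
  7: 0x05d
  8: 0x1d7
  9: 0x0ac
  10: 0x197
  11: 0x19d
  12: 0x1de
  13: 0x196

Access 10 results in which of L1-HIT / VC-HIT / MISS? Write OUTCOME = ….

0: 0x1de (blk 29, set 1) → MISS  vc=[]
1: 0x1d1 (blk 29, set 1) → L1-HIT  vc=[]
2: 0x1dd (blk 29, set 1) → L1-HIT  vc=[]
3: 0x1df (blk 29, set 1) → L1-HIT  vc=[]
4: 0x12c (blk 18, set 2) → MISS  vc=[]
5: 0xa2 (blk 10, set 2) → MISS  vc=[18]
6: 0x192 (blk 25, set 1) → MISS  vc=[18, 29]
7: 0x5d (blk 5, set 1) → MISS  vc=[18, 29, 25]
8: 0x1d7 (blk 29, set 1) → VC-HIT  vc=[18, 5, 25]
9: 0xac (blk 10, set 2) → L1-HIT  vc=[18, 5, 25]
10: 0x197 (blk 25, set 1) → VC-HIT  vc=[18, 5, 29]
11: 0x19d (blk 25, set 1) → L1-HIT  vc=[18, 5, 29]
12: 0x1de (blk 29, set 1) → VC-HIT  vc=[18, 5, 25]
13: 0x196 (blk 25, set 1) → VC-HIT  vc=[18, 5, 29]

OUTCOME = VC-HIT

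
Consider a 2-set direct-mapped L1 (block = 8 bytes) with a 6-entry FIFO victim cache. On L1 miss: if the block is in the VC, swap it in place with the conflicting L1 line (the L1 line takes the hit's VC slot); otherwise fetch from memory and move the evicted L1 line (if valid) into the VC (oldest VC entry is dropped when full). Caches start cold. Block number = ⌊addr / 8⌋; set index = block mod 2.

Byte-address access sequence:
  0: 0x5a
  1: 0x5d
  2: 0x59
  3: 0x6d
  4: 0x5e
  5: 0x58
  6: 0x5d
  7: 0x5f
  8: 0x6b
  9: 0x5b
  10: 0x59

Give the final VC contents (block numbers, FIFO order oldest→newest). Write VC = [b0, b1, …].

VC = [13]

#0 0x5a→b11/s1 MISS; vc=[]
#1 0x5d→b11/s1 L1-HIT; vc=[]
#2 0x59→b11/s1 L1-HIT; vc=[]
#3 0x6d→b13/s1 MISS; vc=[11]
#4 0x5e→b11/s1 VC-HIT; vc=[13]
#5 0x58→b11/s1 L1-HIT; vc=[13]
#6 0x5d→b11/s1 L1-HIT; vc=[13]
#7 0x5f→b11/s1 L1-HIT; vc=[13]
#8 0x6b→b13/s1 VC-HIT; vc=[11]
#9 0x5b→b11/s1 VC-HIT; vc=[13]
#10 0x59→b11/s1 L1-HIT; vc=[13]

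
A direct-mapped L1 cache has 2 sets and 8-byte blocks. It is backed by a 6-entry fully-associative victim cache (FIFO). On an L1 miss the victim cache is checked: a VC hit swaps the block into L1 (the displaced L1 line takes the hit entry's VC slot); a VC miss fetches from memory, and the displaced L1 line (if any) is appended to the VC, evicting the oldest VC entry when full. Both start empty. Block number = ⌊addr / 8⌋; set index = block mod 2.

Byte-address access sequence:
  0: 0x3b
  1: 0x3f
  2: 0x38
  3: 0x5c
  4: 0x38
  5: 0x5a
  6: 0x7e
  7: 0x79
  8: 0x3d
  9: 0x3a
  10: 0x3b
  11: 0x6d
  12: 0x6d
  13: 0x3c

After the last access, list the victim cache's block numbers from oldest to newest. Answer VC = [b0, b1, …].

#0 0x3b→b7/s1 MISS; vc=[]
#1 0x3f→b7/s1 L1-HIT; vc=[]
#2 0x38→b7/s1 L1-HIT; vc=[]
#3 0x5c→b11/s1 MISS; vc=[7]
#4 0x38→b7/s1 VC-HIT; vc=[11]
#5 0x5a→b11/s1 VC-HIT; vc=[7]
#6 0x7e→b15/s1 MISS; vc=[7,11]
#7 0x79→b15/s1 L1-HIT; vc=[7,11]
#8 0x3d→b7/s1 VC-HIT; vc=[15,11]
#9 0x3a→b7/s1 L1-HIT; vc=[15,11]
#10 0x3b→b7/s1 L1-HIT; vc=[15,11]
#11 0x6d→b13/s1 MISS; vc=[15,11,7]
#12 0x6d→b13/s1 L1-HIT; vc=[15,11,7]
#13 0x3c→b7/s1 VC-HIT; vc=[15,11,13]

VC = [15, 11, 13]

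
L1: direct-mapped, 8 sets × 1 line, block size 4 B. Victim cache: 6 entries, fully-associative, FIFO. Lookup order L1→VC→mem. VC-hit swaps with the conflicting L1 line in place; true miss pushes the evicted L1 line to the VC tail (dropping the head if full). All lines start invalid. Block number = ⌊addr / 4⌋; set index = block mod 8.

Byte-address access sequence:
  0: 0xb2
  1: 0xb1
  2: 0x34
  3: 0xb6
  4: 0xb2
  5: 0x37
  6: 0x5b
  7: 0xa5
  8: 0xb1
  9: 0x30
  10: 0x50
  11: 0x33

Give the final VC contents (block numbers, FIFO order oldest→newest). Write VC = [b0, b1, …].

  [0] addr=0xb2 blk=44 s=4: MISS | VC []
  [1] addr=0xb1 blk=44 s=4: L1-HIT | VC []
  [2] addr=0x34 blk=13 s=5: MISS | VC []
  [3] addr=0xb6 blk=45 s=5: MISS | VC [13]
  [4] addr=0xb2 blk=44 s=4: L1-HIT | VC [13]
  [5] addr=0x37 blk=13 s=5: VC-HIT | VC [45]
  [6] addr=0x5b blk=22 s=6: MISS | VC [45]
  [7] addr=0xa5 blk=41 s=1: MISS | VC [45]
  [8] addr=0xb1 blk=44 s=4: L1-HIT | VC [45]
  [9] addr=0x30 blk=12 s=4: MISS | VC [45, 44]
  [10] addr=0x50 blk=20 s=4: MISS | VC [45, 44, 12]
  [11] addr=0x33 blk=12 s=4: VC-HIT | VC [45, 44, 20]

VC = [45, 44, 20]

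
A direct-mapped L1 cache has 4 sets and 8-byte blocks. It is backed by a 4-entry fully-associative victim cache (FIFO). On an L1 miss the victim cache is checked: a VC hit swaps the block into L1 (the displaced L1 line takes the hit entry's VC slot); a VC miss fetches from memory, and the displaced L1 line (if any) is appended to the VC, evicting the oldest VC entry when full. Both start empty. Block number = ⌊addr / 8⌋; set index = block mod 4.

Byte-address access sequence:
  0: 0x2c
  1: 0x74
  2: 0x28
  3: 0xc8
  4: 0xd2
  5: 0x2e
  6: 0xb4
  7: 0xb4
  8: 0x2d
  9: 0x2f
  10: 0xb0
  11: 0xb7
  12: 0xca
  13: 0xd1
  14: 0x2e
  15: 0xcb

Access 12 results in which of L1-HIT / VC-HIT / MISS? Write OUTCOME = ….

#0 0x2c→b5/s1 MISS; vc=[]
#1 0x74→b14/s2 MISS; vc=[]
#2 0x28→b5/s1 L1-HIT; vc=[]
#3 0xc8→b25/s1 MISS; vc=[5]
#4 0xd2→b26/s2 MISS; vc=[5,14]
#5 0x2e→b5/s1 VC-HIT; vc=[25,14]
#6 0xb4→b22/s2 MISS; vc=[25,14,26]
#7 0xb4→b22/s2 L1-HIT; vc=[25,14,26]
#8 0x2d→b5/s1 L1-HIT; vc=[25,14,26]
#9 0x2f→b5/s1 L1-HIT; vc=[25,14,26]
#10 0xb0→b22/s2 L1-HIT; vc=[25,14,26]
#11 0xb7→b22/s2 L1-HIT; vc=[25,14,26]
#12 0xca→b25/s1 VC-HIT; vc=[5,14,26]
#13 0xd1→b26/s2 VC-HIT; vc=[5,14,22]
#14 0x2e→b5/s1 VC-HIT; vc=[25,14,22]
#15 0xcb→b25/s1 VC-HIT; vc=[5,14,22]

OUTCOME = VC-HIT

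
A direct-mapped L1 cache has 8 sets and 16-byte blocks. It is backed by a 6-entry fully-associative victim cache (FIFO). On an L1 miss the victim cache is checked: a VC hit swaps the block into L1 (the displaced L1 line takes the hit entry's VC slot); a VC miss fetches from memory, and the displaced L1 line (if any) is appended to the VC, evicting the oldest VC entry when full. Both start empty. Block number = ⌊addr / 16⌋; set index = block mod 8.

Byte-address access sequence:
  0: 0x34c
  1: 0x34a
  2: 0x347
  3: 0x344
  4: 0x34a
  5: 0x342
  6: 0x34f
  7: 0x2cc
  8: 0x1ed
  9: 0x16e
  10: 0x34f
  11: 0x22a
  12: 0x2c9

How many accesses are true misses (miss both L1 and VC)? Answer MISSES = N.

0: 0x34c (blk 52, set 4) → MISS  vc=[]
1: 0x34a (blk 52, set 4) → L1-HIT  vc=[]
2: 0x347 (blk 52, set 4) → L1-HIT  vc=[]
3: 0x344 (blk 52, set 4) → L1-HIT  vc=[]
4: 0x34a (blk 52, set 4) → L1-HIT  vc=[]
5: 0x342 (blk 52, set 4) → L1-HIT  vc=[]
6: 0x34f (blk 52, set 4) → L1-HIT  vc=[]
7: 0x2cc (blk 44, set 4) → MISS  vc=[52]
8: 0x1ed (blk 30, set 6) → MISS  vc=[52]
9: 0x16e (blk 22, set 6) → MISS  vc=[52, 30]
10: 0x34f (blk 52, set 4) → VC-HIT  vc=[44, 30]
11: 0x22a (blk 34, set 2) → MISS  vc=[44, 30]
12: 0x2c9 (blk 44, set 4) → VC-HIT  vc=[52, 30]

MISSES = 5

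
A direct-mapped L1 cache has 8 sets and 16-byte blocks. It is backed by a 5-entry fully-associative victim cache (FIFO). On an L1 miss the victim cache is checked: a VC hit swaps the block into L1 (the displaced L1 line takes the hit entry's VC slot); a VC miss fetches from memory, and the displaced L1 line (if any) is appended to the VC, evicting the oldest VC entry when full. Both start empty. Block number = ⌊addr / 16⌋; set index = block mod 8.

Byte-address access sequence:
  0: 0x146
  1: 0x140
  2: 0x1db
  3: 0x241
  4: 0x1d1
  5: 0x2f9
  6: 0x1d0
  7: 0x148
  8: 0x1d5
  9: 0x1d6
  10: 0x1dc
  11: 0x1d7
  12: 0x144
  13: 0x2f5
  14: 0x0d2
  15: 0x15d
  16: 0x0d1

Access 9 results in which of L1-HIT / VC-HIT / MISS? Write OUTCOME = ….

  [0] addr=0x146 blk=20 s=4: MISS | VC []
  [1] addr=0x140 blk=20 s=4: L1-HIT | VC []
  [2] addr=0x1db blk=29 s=5: MISS | VC []
  [3] addr=0x241 blk=36 s=4: MISS | VC [20]
  [4] addr=0x1d1 blk=29 s=5: L1-HIT | VC [20]
  [5] addr=0x2f9 blk=47 s=7: MISS | VC [20]
  [6] addr=0x1d0 blk=29 s=5: L1-HIT | VC [20]
  [7] addr=0x148 blk=20 s=4: VC-HIT | VC [36]
  [8] addr=0x1d5 blk=29 s=5: L1-HIT | VC [36]
  [9] addr=0x1d6 blk=29 s=5: L1-HIT | VC [36]
  [10] addr=0x1dc blk=29 s=5: L1-HIT | VC [36]
  [11] addr=0x1d7 blk=29 s=5: L1-HIT | VC [36]
  [12] addr=0x144 blk=20 s=4: L1-HIT | VC [36]
  [13] addr=0x2f5 blk=47 s=7: L1-HIT | VC [36]
  [14] addr=0xd2 blk=13 s=5: MISS | VC [36, 29]
  [15] addr=0x15d blk=21 s=5: MISS | VC [36, 29, 13]
  [16] addr=0xd1 blk=13 s=5: VC-HIT | VC [36, 29, 21]

OUTCOME = L1-HIT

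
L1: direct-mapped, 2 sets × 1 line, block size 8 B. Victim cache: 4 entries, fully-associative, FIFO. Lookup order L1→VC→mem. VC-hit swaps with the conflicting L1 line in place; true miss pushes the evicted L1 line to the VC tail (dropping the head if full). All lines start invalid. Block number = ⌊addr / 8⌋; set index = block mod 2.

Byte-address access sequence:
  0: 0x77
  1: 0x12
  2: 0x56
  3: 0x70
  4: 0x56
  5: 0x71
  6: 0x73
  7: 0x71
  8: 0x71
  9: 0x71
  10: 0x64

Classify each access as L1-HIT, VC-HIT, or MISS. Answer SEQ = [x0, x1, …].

SEQ = [MISS, MISS, MISS, VC-HIT, VC-HIT, VC-HIT, L1-HIT, L1-HIT, L1-HIT, L1-HIT, MISS]

#0 0x77→b14/s0 MISS; vc=[]
#1 0x12→b2/s0 MISS; vc=[14]
#2 0x56→b10/s0 MISS; vc=[14,2]
#3 0x70→b14/s0 VC-HIT; vc=[10,2]
#4 0x56→b10/s0 VC-HIT; vc=[14,2]
#5 0x71→b14/s0 VC-HIT; vc=[10,2]
#6 0x73→b14/s0 L1-HIT; vc=[10,2]
#7 0x71→b14/s0 L1-HIT; vc=[10,2]
#8 0x71→b14/s0 L1-HIT; vc=[10,2]
#9 0x71→b14/s0 L1-HIT; vc=[10,2]
#10 0x64→b12/s0 MISS; vc=[10,2,14]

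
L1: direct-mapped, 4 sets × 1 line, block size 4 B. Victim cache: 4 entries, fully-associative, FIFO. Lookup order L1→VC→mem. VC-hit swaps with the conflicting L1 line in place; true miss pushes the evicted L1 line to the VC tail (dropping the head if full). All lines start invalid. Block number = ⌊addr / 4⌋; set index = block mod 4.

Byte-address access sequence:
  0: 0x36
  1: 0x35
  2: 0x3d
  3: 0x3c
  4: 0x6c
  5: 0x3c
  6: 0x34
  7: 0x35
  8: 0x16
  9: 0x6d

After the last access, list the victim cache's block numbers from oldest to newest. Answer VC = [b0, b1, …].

VC = [15, 13]

  [0] addr=0x36 blk=13 s=1: MISS | VC []
  [1] addr=0x35 blk=13 s=1: L1-HIT | VC []
  [2] addr=0x3d blk=15 s=3: MISS | VC []
  [3] addr=0x3c blk=15 s=3: L1-HIT | VC []
  [4] addr=0x6c blk=27 s=3: MISS | VC [15]
  [5] addr=0x3c blk=15 s=3: VC-HIT | VC [27]
  [6] addr=0x34 blk=13 s=1: L1-HIT | VC [27]
  [7] addr=0x35 blk=13 s=1: L1-HIT | VC [27]
  [8] addr=0x16 blk=5 s=1: MISS | VC [27, 13]
  [9] addr=0x6d blk=27 s=3: VC-HIT | VC [15, 13]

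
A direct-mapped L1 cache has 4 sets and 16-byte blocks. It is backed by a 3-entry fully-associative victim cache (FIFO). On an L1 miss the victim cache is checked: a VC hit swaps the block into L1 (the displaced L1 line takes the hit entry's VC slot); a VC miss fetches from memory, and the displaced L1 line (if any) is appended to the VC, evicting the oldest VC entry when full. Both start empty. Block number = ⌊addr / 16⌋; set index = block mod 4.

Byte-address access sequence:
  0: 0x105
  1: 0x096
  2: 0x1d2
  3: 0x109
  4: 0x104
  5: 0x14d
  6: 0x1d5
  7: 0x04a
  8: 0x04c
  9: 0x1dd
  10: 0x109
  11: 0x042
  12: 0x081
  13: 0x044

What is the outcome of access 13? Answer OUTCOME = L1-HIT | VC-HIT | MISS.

#0 0x105→b16/s0 MISS; vc=[]
#1 0x96→b9/s1 MISS; vc=[]
#2 0x1d2→b29/s1 MISS; vc=[9]
#3 0x109→b16/s0 L1-HIT; vc=[9]
#4 0x104→b16/s0 L1-HIT; vc=[9]
#5 0x14d→b20/s0 MISS; vc=[9,16]
#6 0x1d5→b29/s1 L1-HIT; vc=[9,16]
#7 0x4a→b4/s0 MISS; vc=[9,16,20]
#8 0x4c→b4/s0 L1-HIT; vc=[9,16,20]
#9 0x1dd→b29/s1 L1-HIT; vc=[9,16,20]
#10 0x109→b16/s0 VC-HIT; vc=[9,4,20]
#11 0x42→b4/s0 VC-HIT; vc=[9,16,20]
#12 0x81→b8/s0 MISS; vc=[16,20,4]
#13 0x44→b4/s0 VC-HIT; vc=[16,20,8]

OUTCOME = VC-HIT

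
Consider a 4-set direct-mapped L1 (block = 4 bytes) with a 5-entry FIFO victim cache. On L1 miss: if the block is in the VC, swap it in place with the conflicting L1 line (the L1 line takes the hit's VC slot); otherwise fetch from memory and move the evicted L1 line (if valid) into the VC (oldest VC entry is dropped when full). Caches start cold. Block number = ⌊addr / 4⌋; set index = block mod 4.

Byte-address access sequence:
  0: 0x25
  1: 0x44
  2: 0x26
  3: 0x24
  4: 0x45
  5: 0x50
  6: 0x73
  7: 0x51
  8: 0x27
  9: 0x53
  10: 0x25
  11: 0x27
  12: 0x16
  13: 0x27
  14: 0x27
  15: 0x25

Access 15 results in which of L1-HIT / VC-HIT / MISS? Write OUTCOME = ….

OUTCOME = L1-HIT

#0 0x25→b9/s1 MISS; vc=[]
#1 0x44→b17/s1 MISS; vc=[9]
#2 0x26→b9/s1 VC-HIT; vc=[17]
#3 0x24→b9/s1 L1-HIT; vc=[17]
#4 0x45→b17/s1 VC-HIT; vc=[9]
#5 0x50→b20/s0 MISS; vc=[9]
#6 0x73→b28/s0 MISS; vc=[9,20]
#7 0x51→b20/s0 VC-HIT; vc=[9,28]
#8 0x27→b9/s1 VC-HIT; vc=[17,28]
#9 0x53→b20/s0 L1-HIT; vc=[17,28]
#10 0x25→b9/s1 L1-HIT; vc=[17,28]
#11 0x27→b9/s1 L1-HIT; vc=[17,28]
#12 0x16→b5/s1 MISS; vc=[17,28,9]
#13 0x27→b9/s1 VC-HIT; vc=[17,28,5]
#14 0x27→b9/s1 L1-HIT; vc=[17,28,5]
#15 0x25→b9/s1 L1-HIT; vc=[17,28,5]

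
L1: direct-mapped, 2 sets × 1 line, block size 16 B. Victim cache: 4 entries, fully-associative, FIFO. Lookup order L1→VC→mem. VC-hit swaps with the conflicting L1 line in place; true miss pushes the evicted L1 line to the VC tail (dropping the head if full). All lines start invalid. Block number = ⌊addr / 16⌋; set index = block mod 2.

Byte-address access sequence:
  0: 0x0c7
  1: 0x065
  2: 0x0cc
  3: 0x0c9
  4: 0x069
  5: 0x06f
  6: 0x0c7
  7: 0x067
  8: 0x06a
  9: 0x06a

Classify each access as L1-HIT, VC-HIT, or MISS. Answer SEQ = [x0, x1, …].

SEQ = [MISS, MISS, VC-HIT, L1-HIT, VC-HIT, L1-HIT, VC-HIT, VC-HIT, L1-HIT, L1-HIT]

0: 0xc7 (blk 12, set 0) → MISS  vc=[]
1: 0x65 (blk 6, set 0) → MISS  vc=[12]
2: 0xcc (blk 12, set 0) → VC-HIT  vc=[6]
3: 0xc9 (blk 12, set 0) → L1-HIT  vc=[6]
4: 0x69 (blk 6, set 0) → VC-HIT  vc=[12]
5: 0x6f (blk 6, set 0) → L1-HIT  vc=[12]
6: 0xc7 (blk 12, set 0) → VC-HIT  vc=[6]
7: 0x67 (blk 6, set 0) → VC-HIT  vc=[12]
8: 0x6a (blk 6, set 0) → L1-HIT  vc=[12]
9: 0x6a (blk 6, set 0) → L1-HIT  vc=[12]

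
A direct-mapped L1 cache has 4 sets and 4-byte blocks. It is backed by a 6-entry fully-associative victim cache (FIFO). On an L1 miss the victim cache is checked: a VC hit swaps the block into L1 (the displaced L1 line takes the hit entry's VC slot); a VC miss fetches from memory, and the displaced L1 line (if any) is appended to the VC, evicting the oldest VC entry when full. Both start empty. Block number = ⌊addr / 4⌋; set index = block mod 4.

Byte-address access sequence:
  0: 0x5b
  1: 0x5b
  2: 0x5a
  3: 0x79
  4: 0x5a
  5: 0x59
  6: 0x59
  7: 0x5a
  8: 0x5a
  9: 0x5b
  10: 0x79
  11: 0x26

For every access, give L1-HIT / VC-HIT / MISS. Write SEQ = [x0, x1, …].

  [0] addr=0x5b blk=22 s=2: MISS | VC []
  [1] addr=0x5b blk=22 s=2: L1-HIT | VC []
  [2] addr=0x5a blk=22 s=2: L1-HIT | VC []
  [3] addr=0x79 blk=30 s=2: MISS | VC [22]
  [4] addr=0x5a blk=22 s=2: VC-HIT | VC [30]
  [5] addr=0x59 blk=22 s=2: L1-HIT | VC [30]
  [6] addr=0x59 blk=22 s=2: L1-HIT | VC [30]
  [7] addr=0x5a blk=22 s=2: L1-HIT | VC [30]
  [8] addr=0x5a blk=22 s=2: L1-HIT | VC [30]
  [9] addr=0x5b blk=22 s=2: L1-HIT | VC [30]
  [10] addr=0x79 blk=30 s=2: VC-HIT | VC [22]
  [11] addr=0x26 blk=9 s=1: MISS | VC [22]

SEQ = [MISS, L1-HIT, L1-HIT, MISS, VC-HIT, L1-HIT, L1-HIT, L1-HIT, L1-HIT, L1-HIT, VC-HIT, MISS]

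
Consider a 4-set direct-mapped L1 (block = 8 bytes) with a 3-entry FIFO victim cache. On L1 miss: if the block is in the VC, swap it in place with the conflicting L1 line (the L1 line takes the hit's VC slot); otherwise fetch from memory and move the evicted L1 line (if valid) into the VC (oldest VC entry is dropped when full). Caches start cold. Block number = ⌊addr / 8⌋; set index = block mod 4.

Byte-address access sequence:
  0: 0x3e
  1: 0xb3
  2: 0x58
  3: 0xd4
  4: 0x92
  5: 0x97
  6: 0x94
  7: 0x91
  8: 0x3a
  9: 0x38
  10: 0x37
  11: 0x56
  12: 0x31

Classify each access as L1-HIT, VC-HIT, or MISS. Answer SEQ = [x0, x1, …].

  [0] addr=0x3e blk=7 s=3: MISS | VC []
  [1] addr=0xb3 blk=22 s=2: MISS | VC []
  [2] addr=0x58 blk=11 s=3: MISS | VC [7]
  [3] addr=0xd4 blk=26 s=2: MISS | VC [7, 22]
  [4] addr=0x92 blk=18 s=2: MISS | VC [7, 22, 26]
  [5] addr=0x97 blk=18 s=2: L1-HIT | VC [7, 22, 26]
  [6] addr=0x94 blk=18 s=2: L1-HIT | VC [7, 22, 26]
  [7] addr=0x91 blk=18 s=2: L1-HIT | VC [7, 22, 26]
  [8] addr=0x3a blk=7 s=3: VC-HIT | VC [11, 22, 26]
  [9] addr=0x38 blk=7 s=3: L1-HIT | VC [11, 22, 26]
  [10] addr=0x37 blk=6 s=2: MISS | VC [22, 26, 18]
  [11] addr=0x56 blk=10 s=2: MISS | VC [26, 18, 6]
  [12] addr=0x31 blk=6 s=2: VC-HIT | VC [26, 18, 10]

SEQ = [MISS, MISS, MISS, MISS, MISS, L1-HIT, L1-HIT, L1-HIT, VC-HIT, L1-HIT, MISS, MISS, VC-HIT]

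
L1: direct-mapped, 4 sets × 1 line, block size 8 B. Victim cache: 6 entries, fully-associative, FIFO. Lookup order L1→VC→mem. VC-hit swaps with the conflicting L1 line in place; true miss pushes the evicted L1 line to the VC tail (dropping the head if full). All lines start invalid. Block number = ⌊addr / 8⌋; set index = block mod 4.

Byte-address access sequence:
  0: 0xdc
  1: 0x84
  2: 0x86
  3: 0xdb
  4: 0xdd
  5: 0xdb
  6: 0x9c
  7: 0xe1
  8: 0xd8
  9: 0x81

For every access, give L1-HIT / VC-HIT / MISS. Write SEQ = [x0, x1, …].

0: 0xdc (blk 27, set 3) → MISS  vc=[]
1: 0x84 (blk 16, set 0) → MISS  vc=[]
2: 0x86 (blk 16, set 0) → L1-HIT  vc=[]
3: 0xdb (blk 27, set 3) → L1-HIT  vc=[]
4: 0xdd (blk 27, set 3) → L1-HIT  vc=[]
5: 0xdb (blk 27, set 3) → L1-HIT  vc=[]
6: 0x9c (blk 19, set 3) → MISS  vc=[27]
7: 0xe1 (blk 28, set 0) → MISS  vc=[27, 16]
8: 0xd8 (blk 27, set 3) → VC-HIT  vc=[19, 16]
9: 0x81 (blk 16, set 0) → VC-HIT  vc=[19, 28]

SEQ = [MISS, MISS, L1-HIT, L1-HIT, L1-HIT, L1-HIT, MISS, MISS, VC-HIT, VC-HIT]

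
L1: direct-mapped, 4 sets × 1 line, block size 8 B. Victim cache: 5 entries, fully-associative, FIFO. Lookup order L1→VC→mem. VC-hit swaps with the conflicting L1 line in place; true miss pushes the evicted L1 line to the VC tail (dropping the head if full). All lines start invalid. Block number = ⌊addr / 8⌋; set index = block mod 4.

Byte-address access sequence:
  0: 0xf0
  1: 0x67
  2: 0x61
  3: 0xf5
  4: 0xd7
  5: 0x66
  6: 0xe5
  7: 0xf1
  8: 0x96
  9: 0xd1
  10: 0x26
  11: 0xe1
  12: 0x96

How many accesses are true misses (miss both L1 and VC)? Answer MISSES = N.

0: 0xf0 (blk 30, set 2) → MISS  vc=[]
1: 0x67 (blk 12, set 0) → MISS  vc=[]
2: 0x61 (blk 12, set 0) → L1-HIT  vc=[]
3: 0xf5 (blk 30, set 2) → L1-HIT  vc=[]
4: 0xd7 (blk 26, set 2) → MISS  vc=[30]
5: 0x66 (blk 12, set 0) → L1-HIT  vc=[30]
6: 0xe5 (blk 28, set 0) → MISS  vc=[30, 12]
7: 0xf1 (blk 30, set 2) → VC-HIT  vc=[26, 12]
8: 0x96 (blk 18, set 2) → MISS  vc=[26, 12, 30]
9: 0xd1 (blk 26, set 2) → VC-HIT  vc=[18, 12, 30]
10: 0x26 (blk 4, set 0) → MISS  vc=[18, 12, 30, 28]
11: 0xe1 (blk 28, set 0) → VC-HIT  vc=[18, 12, 30, 4]
12: 0x96 (blk 18, set 2) → VC-HIT  vc=[26, 12, 30, 4]

MISSES = 6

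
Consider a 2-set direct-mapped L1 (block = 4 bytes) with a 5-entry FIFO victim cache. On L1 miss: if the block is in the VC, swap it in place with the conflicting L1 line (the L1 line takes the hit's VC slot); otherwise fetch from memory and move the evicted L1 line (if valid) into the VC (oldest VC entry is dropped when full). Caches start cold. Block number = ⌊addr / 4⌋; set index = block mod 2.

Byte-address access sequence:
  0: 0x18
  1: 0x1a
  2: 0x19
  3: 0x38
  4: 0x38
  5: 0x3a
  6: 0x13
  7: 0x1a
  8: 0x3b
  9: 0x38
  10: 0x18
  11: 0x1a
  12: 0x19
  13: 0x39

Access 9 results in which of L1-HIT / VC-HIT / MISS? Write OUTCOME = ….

  [0] addr=0x18 blk=6 s=0: MISS | VC []
  [1] addr=0x1a blk=6 s=0: L1-HIT | VC []
  [2] addr=0x19 blk=6 s=0: L1-HIT | VC []
  [3] addr=0x38 blk=14 s=0: MISS | VC [6]
  [4] addr=0x38 blk=14 s=0: L1-HIT | VC [6]
  [5] addr=0x3a blk=14 s=0: L1-HIT | VC [6]
  [6] addr=0x13 blk=4 s=0: MISS | VC [6, 14]
  [7] addr=0x1a blk=6 s=0: VC-HIT | VC [4, 14]
  [8] addr=0x3b blk=14 s=0: VC-HIT | VC [4, 6]
  [9] addr=0x38 blk=14 s=0: L1-HIT | VC [4, 6]
  [10] addr=0x18 blk=6 s=0: VC-HIT | VC [4, 14]
  [11] addr=0x1a blk=6 s=0: L1-HIT | VC [4, 14]
  [12] addr=0x19 blk=6 s=0: L1-HIT | VC [4, 14]
  [13] addr=0x39 blk=14 s=0: VC-HIT | VC [4, 6]

OUTCOME = L1-HIT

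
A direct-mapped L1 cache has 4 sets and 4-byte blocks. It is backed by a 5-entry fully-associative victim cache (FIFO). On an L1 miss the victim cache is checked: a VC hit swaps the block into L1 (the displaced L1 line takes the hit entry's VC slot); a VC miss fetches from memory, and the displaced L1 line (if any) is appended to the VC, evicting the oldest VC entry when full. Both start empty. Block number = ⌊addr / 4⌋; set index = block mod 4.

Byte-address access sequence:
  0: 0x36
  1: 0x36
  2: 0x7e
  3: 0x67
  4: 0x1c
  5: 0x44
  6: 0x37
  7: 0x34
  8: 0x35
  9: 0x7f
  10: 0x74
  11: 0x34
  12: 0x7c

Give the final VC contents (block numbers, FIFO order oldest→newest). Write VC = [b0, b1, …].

#0 0x36→b13/s1 MISS; vc=[]
#1 0x36→b13/s1 L1-HIT; vc=[]
#2 0x7e→b31/s3 MISS; vc=[]
#3 0x67→b25/s1 MISS; vc=[13]
#4 0x1c→b7/s3 MISS; vc=[13,31]
#5 0x44→b17/s1 MISS; vc=[13,31,25]
#6 0x37→b13/s1 VC-HIT; vc=[17,31,25]
#7 0x34→b13/s1 L1-HIT; vc=[17,31,25]
#8 0x35→b13/s1 L1-HIT; vc=[17,31,25]
#9 0x7f→b31/s3 VC-HIT; vc=[17,7,25]
#10 0x74→b29/s1 MISS; vc=[17,7,25,13]
#11 0x34→b13/s1 VC-HIT; vc=[17,7,25,29]
#12 0x7c→b31/s3 L1-HIT; vc=[17,7,25,29]

VC = [17, 7, 25, 29]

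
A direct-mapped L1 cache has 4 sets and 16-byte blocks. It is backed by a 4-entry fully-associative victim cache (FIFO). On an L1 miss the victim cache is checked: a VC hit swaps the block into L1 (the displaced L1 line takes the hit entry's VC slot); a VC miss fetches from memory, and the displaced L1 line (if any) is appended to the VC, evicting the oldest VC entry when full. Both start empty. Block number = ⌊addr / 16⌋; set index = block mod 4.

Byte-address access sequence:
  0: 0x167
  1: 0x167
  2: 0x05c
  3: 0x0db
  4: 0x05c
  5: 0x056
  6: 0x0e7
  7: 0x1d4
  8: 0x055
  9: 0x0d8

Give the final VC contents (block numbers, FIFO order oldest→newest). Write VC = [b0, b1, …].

  [0] addr=0x167 blk=22 s=2: MISS | VC []
  [1] addr=0x167 blk=22 s=2: L1-HIT | VC []
  [2] addr=0x5c blk=5 s=1: MISS | VC []
  [3] addr=0xdb blk=13 s=1: MISS | VC [5]
  [4] addr=0x5c blk=5 s=1: VC-HIT | VC [13]
  [5] addr=0x56 blk=5 s=1: L1-HIT | VC [13]
  [6] addr=0xe7 blk=14 s=2: MISS | VC [13, 22]
  [7] addr=0x1d4 blk=29 s=1: MISS | VC [13, 22, 5]
  [8] addr=0x55 blk=5 s=1: VC-HIT | VC [13, 22, 29]
  [9] addr=0xd8 blk=13 s=1: VC-HIT | VC [5, 22, 29]

VC = [5, 22, 29]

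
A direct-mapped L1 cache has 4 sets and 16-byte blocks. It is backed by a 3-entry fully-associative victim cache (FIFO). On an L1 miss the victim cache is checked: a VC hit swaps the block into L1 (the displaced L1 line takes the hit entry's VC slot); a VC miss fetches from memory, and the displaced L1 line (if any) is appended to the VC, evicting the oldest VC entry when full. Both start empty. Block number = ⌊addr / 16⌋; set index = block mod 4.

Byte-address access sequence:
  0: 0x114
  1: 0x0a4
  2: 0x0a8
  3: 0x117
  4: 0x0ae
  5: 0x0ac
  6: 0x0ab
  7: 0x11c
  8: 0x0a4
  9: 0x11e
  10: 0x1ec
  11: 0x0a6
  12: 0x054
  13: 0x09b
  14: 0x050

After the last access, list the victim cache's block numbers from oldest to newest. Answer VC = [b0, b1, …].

VC = [30, 17, 9]

0: 0x114 (blk 17, set 1) → MISS  vc=[]
1: 0xa4 (blk 10, set 2) → MISS  vc=[]
2: 0xa8 (blk 10, set 2) → L1-HIT  vc=[]
3: 0x117 (blk 17, set 1) → L1-HIT  vc=[]
4: 0xae (blk 10, set 2) → L1-HIT  vc=[]
5: 0xac (blk 10, set 2) → L1-HIT  vc=[]
6: 0xab (blk 10, set 2) → L1-HIT  vc=[]
7: 0x11c (blk 17, set 1) → L1-HIT  vc=[]
8: 0xa4 (blk 10, set 2) → L1-HIT  vc=[]
9: 0x11e (blk 17, set 1) → L1-HIT  vc=[]
10: 0x1ec (blk 30, set 2) → MISS  vc=[10]
11: 0xa6 (blk 10, set 2) → VC-HIT  vc=[30]
12: 0x54 (blk 5, set 1) → MISS  vc=[30, 17]
13: 0x9b (blk 9, set 1) → MISS  vc=[30, 17, 5]
14: 0x50 (blk 5, set 1) → VC-HIT  vc=[30, 17, 9]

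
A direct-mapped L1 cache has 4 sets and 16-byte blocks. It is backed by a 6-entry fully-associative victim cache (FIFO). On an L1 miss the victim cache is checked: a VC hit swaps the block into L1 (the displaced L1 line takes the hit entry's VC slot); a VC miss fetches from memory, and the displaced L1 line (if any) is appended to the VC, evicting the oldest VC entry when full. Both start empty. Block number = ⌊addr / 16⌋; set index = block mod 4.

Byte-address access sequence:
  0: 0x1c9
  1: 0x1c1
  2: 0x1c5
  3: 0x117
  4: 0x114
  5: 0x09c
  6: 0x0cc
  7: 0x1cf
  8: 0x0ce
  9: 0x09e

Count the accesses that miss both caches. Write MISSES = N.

#0 0x1c9→b28/s0 MISS; vc=[]
#1 0x1c1→b28/s0 L1-HIT; vc=[]
#2 0x1c5→b28/s0 L1-HIT; vc=[]
#3 0x117→b17/s1 MISS; vc=[]
#4 0x114→b17/s1 L1-HIT; vc=[]
#5 0x9c→b9/s1 MISS; vc=[17]
#6 0xcc→b12/s0 MISS; vc=[17,28]
#7 0x1cf→b28/s0 VC-HIT; vc=[17,12]
#8 0xce→b12/s0 VC-HIT; vc=[17,28]
#9 0x9e→b9/s1 L1-HIT; vc=[17,28]

MISSES = 4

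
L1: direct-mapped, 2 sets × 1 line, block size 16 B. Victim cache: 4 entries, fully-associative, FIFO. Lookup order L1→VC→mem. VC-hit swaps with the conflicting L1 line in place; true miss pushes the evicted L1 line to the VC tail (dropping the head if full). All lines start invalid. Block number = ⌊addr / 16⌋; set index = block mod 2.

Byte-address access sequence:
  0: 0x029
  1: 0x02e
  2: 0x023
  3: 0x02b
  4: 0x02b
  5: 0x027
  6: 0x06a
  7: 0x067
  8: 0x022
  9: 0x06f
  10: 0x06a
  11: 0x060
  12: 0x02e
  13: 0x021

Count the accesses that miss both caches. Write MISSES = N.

  [0] addr=0x29 blk=2 s=0: MISS | VC []
  [1] addr=0x2e blk=2 s=0: L1-HIT | VC []
  [2] addr=0x23 blk=2 s=0: L1-HIT | VC []
  [3] addr=0x2b blk=2 s=0: L1-HIT | VC []
  [4] addr=0x2b blk=2 s=0: L1-HIT | VC []
  [5] addr=0x27 blk=2 s=0: L1-HIT | VC []
  [6] addr=0x6a blk=6 s=0: MISS | VC [2]
  [7] addr=0x67 blk=6 s=0: L1-HIT | VC [2]
  [8] addr=0x22 blk=2 s=0: VC-HIT | VC [6]
  [9] addr=0x6f blk=6 s=0: VC-HIT | VC [2]
  [10] addr=0x6a blk=6 s=0: L1-HIT | VC [2]
  [11] addr=0x60 blk=6 s=0: L1-HIT | VC [2]
  [12] addr=0x2e blk=2 s=0: VC-HIT | VC [6]
  [13] addr=0x21 blk=2 s=0: L1-HIT | VC [6]

MISSES = 2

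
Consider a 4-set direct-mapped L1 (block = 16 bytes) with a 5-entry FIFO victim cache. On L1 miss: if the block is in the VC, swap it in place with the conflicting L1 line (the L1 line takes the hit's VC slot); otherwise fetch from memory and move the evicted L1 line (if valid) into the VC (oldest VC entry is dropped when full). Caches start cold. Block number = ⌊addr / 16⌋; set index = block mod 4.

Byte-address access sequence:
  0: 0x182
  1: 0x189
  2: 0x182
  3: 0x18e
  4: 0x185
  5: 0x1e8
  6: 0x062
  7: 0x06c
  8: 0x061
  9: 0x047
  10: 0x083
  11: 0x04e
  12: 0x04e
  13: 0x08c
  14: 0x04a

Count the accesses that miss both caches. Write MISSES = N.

MISSES = 5

0: 0x182 (blk 24, set 0) → MISS  vc=[]
1: 0x189 (blk 24, set 0) → L1-HIT  vc=[]
2: 0x182 (blk 24, set 0) → L1-HIT  vc=[]
3: 0x18e (blk 24, set 0) → L1-HIT  vc=[]
4: 0x185 (blk 24, set 0) → L1-HIT  vc=[]
5: 0x1e8 (blk 30, set 2) → MISS  vc=[]
6: 0x62 (blk 6, set 2) → MISS  vc=[30]
7: 0x6c (blk 6, set 2) → L1-HIT  vc=[30]
8: 0x61 (blk 6, set 2) → L1-HIT  vc=[30]
9: 0x47 (blk 4, set 0) → MISS  vc=[30, 24]
10: 0x83 (blk 8, set 0) → MISS  vc=[30, 24, 4]
11: 0x4e (blk 4, set 0) → VC-HIT  vc=[30, 24, 8]
12: 0x4e (blk 4, set 0) → L1-HIT  vc=[30, 24, 8]
13: 0x8c (blk 8, set 0) → VC-HIT  vc=[30, 24, 4]
14: 0x4a (blk 4, set 0) → VC-HIT  vc=[30, 24, 8]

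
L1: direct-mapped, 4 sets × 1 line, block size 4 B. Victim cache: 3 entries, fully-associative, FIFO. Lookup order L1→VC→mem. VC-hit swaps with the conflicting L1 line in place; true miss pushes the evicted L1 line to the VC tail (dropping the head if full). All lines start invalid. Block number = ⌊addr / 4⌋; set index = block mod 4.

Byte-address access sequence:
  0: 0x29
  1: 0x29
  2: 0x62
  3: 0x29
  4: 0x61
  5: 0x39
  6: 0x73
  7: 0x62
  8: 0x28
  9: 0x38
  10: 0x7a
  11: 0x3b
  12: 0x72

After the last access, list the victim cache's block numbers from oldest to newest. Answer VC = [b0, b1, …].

VC = [10, 24, 30]

  [0] addr=0x29 blk=10 s=2: MISS | VC []
  [1] addr=0x29 blk=10 s=2: L1-HIT | VC []
  [2] addr=0x62 blk=24 s=0: MISS | VC []
  [3] addr=0x29 blk=10 s=2: L1-HIT | VC []
  [4] addr=0x61 blk=24 s=0: L1-HIT | VC []
  [5] addr=0x39 blk=14 s=2: MISS | VC [10]
  [6] addr=0x73 blk=28 s=0: MISS | VC [10, 24]
  [7] addr=0x62 blk=24 s=0: VC-HIT | VC [10, 28]
  [8] addr=0x28 blk=10 s=2: VC-HIT | VC [14, 28]
  [9] addr=0x38 blk=14 s=2: VC-HIT | VC [10, 28]
  [10] addr=0x7a blk=30 s=2: MISS | VC [10, 28, 14]
  [11] addr=0x3b blk=14 s=2: VC-HIT | VC [10, 28, 30]
  [12] addr=0x72 blk=28 s=0: VC-HIT | VC [10, 24, 30]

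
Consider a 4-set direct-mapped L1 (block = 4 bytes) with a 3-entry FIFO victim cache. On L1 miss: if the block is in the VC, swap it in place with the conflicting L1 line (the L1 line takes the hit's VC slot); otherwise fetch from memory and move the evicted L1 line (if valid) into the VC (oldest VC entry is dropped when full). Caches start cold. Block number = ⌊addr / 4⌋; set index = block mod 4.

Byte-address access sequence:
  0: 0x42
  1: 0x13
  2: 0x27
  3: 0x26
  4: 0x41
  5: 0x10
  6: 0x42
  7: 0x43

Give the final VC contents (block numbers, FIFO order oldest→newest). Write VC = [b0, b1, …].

0: 0x42 (blk 16, set 0) → MISS  vc=[]
1: 0x13 (blk 4, set 0) → MISS  vc=[16]
2: 0x27 (blk 9, set 1) → MISS  vc=[16]
3: 0x26 (blk 9, set 1) → L1-HIT  vc=[16]
4: 0x41 (blk 16, set 0) → VC-HIT  vc=[4]
5: 0x10 (blk 4, set 0) → VC-HIT  vc=[16]
6: 0x42 (blk 16, set 0) → VC-HIT  vc=[4]
7: 0x43 (blk 16, set 0) → L1-HIT  vc=[4]

VC = [4]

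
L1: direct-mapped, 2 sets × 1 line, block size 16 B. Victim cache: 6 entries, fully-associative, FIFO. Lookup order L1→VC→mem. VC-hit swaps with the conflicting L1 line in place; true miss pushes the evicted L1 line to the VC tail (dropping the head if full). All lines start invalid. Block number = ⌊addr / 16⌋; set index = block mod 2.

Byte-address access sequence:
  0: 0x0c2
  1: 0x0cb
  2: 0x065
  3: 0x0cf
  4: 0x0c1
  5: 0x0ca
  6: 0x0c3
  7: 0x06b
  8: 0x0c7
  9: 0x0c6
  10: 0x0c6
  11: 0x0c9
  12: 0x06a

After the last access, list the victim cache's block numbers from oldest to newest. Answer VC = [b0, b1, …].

VC = [12]

#0 0xc2→b12/s0 MISS; vc=[]
#1 0xcb→b12/s0 L1-HIT; vc=[]
#2 0x65→b6/s0 MISS; vc=[12]
#3 0xcf→b12/s0 VC-HIT; vc=[6]
#4 0xc1→b12/s0 L1-HIT; vc=[6]
#5 0xca→b12/s0 L1-HIT; vc=[6]
#6 0xc3→b12/s0 L1-HIT; vc=[6]
#7 0x6b→b6/s0 VC-HIT; vc=[12]
#8 0xc7→b12/s0 VC-HIT; vc=[6]
#9 0xc6→b12/s0 L1-HIT; vc=[6]
#10 0xc6→b12/s0 L1-HIT; vc=[6]
#11 0xc9→b12/s0 L1-HIT; vc=[6]
#12 0x6a→b6/s0 VC-HIT; vc=[12]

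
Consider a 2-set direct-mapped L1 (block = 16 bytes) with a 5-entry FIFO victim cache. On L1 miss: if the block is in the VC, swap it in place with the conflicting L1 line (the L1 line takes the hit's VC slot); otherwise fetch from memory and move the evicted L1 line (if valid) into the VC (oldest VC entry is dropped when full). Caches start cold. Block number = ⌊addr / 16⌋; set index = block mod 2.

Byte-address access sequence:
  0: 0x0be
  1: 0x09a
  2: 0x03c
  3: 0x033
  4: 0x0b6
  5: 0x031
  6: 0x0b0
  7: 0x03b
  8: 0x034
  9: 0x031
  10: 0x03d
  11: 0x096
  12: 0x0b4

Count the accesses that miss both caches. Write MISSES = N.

0: 0xbe (blk 11, set 1) → MISS  vc=[]
1: 0x9a (blk 9, set 1) → MISS  vc=[11]
2: 0x3c (blk 3, set 1) → MISS  vc=[11, 9]
3: 0x33 (blk 3, set 1) → L1-HIT  vc=[11, 9]
4: 0xb6 (blk 11, set 1) → VC-HIT  vc=[3, 9]
5: 0x31 (blk 3, set 1) → VC-HIT  vc=[11, 9]
6: 0xb0 (blk 11, set 1) → VC-HIT  vc=[3, 9]
7: 0x3b (blk 3, set 1) → VC-HIT  vc=[11, 9]
8: 0x34 (blk 3, set 1) → L1-HIT  vc=[11, 9]
9: 0x31 (blk 3, set 1) → L1-HIT  vc=[11, 9]
10: 0x3d (blk 3, set 1) → L1-HIT  vc=[11, 9]
11: 0x96 (blk 9, set 1) → VC-HIT  vc=[11, 3]
12: 0xb4 (blk 11, set 1) → VC-HIT  vc=[9, 3]

MISSES = 3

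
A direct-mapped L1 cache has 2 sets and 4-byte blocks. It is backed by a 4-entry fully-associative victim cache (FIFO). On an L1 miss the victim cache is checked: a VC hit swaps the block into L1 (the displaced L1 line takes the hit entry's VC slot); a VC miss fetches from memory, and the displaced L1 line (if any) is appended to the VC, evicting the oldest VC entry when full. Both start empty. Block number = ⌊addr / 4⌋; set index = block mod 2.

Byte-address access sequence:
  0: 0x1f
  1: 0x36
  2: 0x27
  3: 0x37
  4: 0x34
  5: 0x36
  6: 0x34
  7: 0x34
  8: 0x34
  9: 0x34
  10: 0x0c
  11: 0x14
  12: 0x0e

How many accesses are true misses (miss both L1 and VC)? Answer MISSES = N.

MISSES = 5

  [0] addr=0x1f blk=7 s=1: MISS | VC []
  [1] addr=0x36 blk=13 s=1: MISS | VC [7]
  [2] addr=0x27 blk=9 s=1: MISS | VC [7, 13]
  [3] addr=0x37 blk=13 s=1: VC-HIT | VC [7, 9]
  [4] addr=0x34 blk=13 s=1: L1-HIT | VC [7, 9]
  [5] addr=0x36 blk=13 s=1: L1-HIT | VC [7, 9]
  [6] addr=0x34 blk=13 s=1: L1-HIT | VC [7, 9]
  [7] addr=0x34 blk=13 s=1: L1-HIT | VC [7, 9]
  [8] addr=0x34 blk=13 s=1: L1-HIT | VC [7, 9]
  [9] addr=0x34 blk=13 s=1: L1-HIT | VC [7, 9]
  [10] addr=0xc blk=3 s=1: MISS | VC [7, 9, 13]
  [11] addr=0x14 blk=5 s=1: MISS | VC [7, 9, 13, 3]
  [12] addr=0xe blk=3 s=1: VC-HIT | VC [7, 9, 13, 5]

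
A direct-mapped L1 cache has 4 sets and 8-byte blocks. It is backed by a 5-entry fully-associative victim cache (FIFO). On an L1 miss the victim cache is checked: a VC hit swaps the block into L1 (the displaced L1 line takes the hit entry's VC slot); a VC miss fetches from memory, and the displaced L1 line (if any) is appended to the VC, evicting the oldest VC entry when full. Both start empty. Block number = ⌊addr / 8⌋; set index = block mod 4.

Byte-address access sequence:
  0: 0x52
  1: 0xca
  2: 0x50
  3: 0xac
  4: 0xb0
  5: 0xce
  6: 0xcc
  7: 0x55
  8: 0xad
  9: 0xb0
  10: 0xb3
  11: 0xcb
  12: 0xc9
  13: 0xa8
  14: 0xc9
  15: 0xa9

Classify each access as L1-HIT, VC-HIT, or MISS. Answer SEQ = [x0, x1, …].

  [0] addr=0x52 blk=10 s=2: MISS | VC []
  [1] addr=0xca blk=25 s=1: MISS | VC []
  [2] addr=0x50 blk=10 s=2: L1-HIT | VC []
  [3] addr=0xac blk=21 s=1: MISS | VC [25]
  [4] addr=0xb0 blk=22 s=2: MISS | VC [25, 10]
  [5] addr=0xce blk=25 s=1: VC-HIT | VC [21, 10]
  [6] addr=0xcc blk=25 s=1: L1-HIT | VC [21, 10]
  [7] addr=0x55 blk=10 s=2: VC-HIT | VC [21, 22]
  [8] addr=0xad blk=21 s=1: VC-HIT | VC [25, 22]
  [9] addr=0xb0 blk=22 s=2: VC-HIT | VC [25, 10]
  [10] addr=0xb3 blk=22 s=2: L1-HIT | VC [25, 10]
  [11] addr=0xcb blk=25 s=1: VC-HIT | VC [21, 10]
  [12] addr=0xc9 blk=25 s=1: L1-HIT | VC [21, 10]
  [13] addr=0xa8 blk=21 s=1: VC-HIT | VC [25, 10]
  [14] addr=0xc9 blk=25 s=1: VC-HIT | VC [21, 10]
  [15] addr=0xa9 blk=21 s=1: VC-HIT | VC [25, 10]

SEQ = [MISS, MISS, L1-HIT, MISS, MISS, VC-HIT, L1-HIT, VC-HIT, VC-HIT, VC-HIT, L1-HIT, VC-HIT, L1-HIT, VC-HIT, VC-HIT, VC-HIT]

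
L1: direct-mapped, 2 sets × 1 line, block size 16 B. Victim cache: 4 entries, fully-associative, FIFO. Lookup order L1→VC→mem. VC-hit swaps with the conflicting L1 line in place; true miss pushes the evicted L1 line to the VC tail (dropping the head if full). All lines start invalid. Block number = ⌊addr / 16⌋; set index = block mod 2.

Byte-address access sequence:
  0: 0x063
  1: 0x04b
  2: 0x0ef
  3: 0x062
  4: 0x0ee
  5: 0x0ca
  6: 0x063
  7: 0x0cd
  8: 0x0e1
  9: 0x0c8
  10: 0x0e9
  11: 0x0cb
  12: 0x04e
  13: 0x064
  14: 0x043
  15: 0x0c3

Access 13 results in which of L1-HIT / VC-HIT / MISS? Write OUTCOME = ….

  [0] addr=0x63 blk=6 s=0: MISS | VC []
  [1] addr=0x4b blk=4 s=0: MISS | VC [6]
  [2] addr=0xef blk=14 s=0: MISS | VC [6, 4]
  [3] addr=0x62 blk=6 s=0: VC-HIT | VC [14, 4]
  [4] addr=0xee blk=14 s=0: VC-HIT | VC [6, 4]
  [5] addr=0xca blk=12 s=0: MISS | VC [6, 4, 14]
  [6] addr=0x63 blk=6 s=0: VC-HIT | VC [12, 4, 14]
  [7] addr=0xcd blk=12 s=0: VC-HIT | VC [6, 4, 14]
  [8] addr=0xe1 blk=14 s=0: VC-HIT | VC [6, 4, 12]
  [9] addr=0xc8 blk=12 s=0: VC-HIT | VC [6, 4, 14]
  [10] addr=0xe9 blk=14 s=0: VC-HIT | VC [6, 4, 12]
  [11] addr=0xcb blk=12 s=0: VC-HIT | VC [6, 4, 14]
  [12] addr=0x4e blk=4 s=0: VC-HIT | VC [6, 12, 14]
  [13] addr=0x64 blk=6 s=0: VC-HIT | VC [4, 12, 14]
  [14] addr=0x43 blk=4 s=0: VC-HIT | VC [6, 12, 14]
  [15] addr=0xc3 blk=12 s=0: VC-HIT | VC [6, 4, 14]

OUTCOME = VC-HIT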